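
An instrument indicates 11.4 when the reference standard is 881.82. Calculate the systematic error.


Systematic error = measured - true
= 11.4 - 881.82
= -870.4200

-870.4200


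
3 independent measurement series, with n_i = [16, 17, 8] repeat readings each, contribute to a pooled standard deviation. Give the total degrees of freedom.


nu = sum_i (n_i - 1)
nu = ((16 - 1) + (17 - 1) + (8 - 1))
nu = 15 + 16 + 7
nu = 38

38


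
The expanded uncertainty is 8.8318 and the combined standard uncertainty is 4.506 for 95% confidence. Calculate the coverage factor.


k = U / uc
k = 8.8318 / 4.506
k = 1.96

1.96


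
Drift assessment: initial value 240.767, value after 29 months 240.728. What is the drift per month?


rate = (v2 - v1) / months
= (240.728 - 240.767) / 29
= -0.0390 / 29
= -0.0013

-0.0013


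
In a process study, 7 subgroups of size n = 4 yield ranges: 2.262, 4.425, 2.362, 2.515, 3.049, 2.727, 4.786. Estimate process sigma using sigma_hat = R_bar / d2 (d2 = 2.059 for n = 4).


R_bar = (2.262 + 4.425 + 2.362 + 2.515 + 3.049 + 2.727 + 4.786) / 7
R_bar = 22.126 / 7 = 3.1608571
sigma_hat = R_bar / d2 = 3.1608571 / 2.059 = 1.5351

1.5351


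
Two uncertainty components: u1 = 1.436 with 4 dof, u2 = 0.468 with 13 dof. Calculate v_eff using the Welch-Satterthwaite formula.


uc = sqrt(u1^2 + u2^2) = sqrt(1.436^2 + 0.468^2) = 1.5103377
v_eff = uc^4 / (u1^4/v1 + u2^4/v2)
= 1.5103377^4 / (1.436^4/4 + 0.468^4/13)
= 5.2035083 / 1.0667501
v_eff = 4.8779

4.8779


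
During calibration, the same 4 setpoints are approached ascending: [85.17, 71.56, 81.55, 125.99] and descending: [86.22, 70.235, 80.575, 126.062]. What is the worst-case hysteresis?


|85.17 - 86.22| = 1.0500
|71.56 - 70.235| = 1.3250
|81.55 - 80.575| = 0.9750
|125.99 - 126.062| = 0.0720
hysteresis = max(diffs) = 1.3250

1.3250


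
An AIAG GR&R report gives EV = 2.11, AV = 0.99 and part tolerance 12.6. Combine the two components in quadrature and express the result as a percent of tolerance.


GRR = sqrt(EV^2 + AV^2) = sqrt(2.11^2 + 0.99^2) = 2.330708
%GRR = GRR / tol * 100 = 2.330708 / 12.6 * 100
%GRR = 18.4977

18.4977


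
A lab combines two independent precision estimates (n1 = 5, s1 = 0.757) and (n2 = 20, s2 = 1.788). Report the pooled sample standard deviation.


s_p = sqrt(((n1-1)*s1^2 + (n2-1)*s2^2) / (n1+n2-2))
numerator = (5-1)*0.757^2 + (20-1)*1.788^2 = 2.292196 + 60.741936 = 63.034132
denominator = 5 + 20 - 2 = 23
s_p^2 = 63.034132 / 23 = 2.7406144
s_p = sqrt(2.7406144) = 1.6555

1.6555


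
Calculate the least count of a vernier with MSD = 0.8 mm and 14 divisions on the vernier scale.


LC = MSD / n_div
= 0.8 / 14
= 0.0571

0.0571


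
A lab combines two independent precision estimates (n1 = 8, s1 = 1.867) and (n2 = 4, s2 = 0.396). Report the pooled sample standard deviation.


s_p = sqrt(((n1-1)*s1^2 + (n2-1)*s2^2) / (n1+n2-2))
numerator = (8-1)*1.867^2 + (4-1)*0.396^2 = 24.399823 + 0.470448 = 24.870271
denominator = 8 + 4 - 2 = 10
s_p^2 = 24.870271 / 10 = 2.4870271
s_p = sqrt(2.4870271) = 1.5770

1.5770


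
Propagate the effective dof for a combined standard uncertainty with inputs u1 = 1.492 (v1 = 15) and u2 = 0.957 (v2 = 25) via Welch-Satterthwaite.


uc = sqrt(u1^2 + u2^2) = sqrt(1.492^2 + 0.957^2) = 1.7725442
v_eff = uc^4 / (u1^4/v1 + u2^4/v2)
= 1.7725442^4 / (1.492^4/15 + 0.957^4/25)
= 9.8716169 / 0.36390857
v_eff = 27.1266

27.1266


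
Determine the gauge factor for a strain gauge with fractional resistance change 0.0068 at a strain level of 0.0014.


GF = (dR/R) / epsilon
= 0.0068 / 0.0014
= 4.8571

4.8571


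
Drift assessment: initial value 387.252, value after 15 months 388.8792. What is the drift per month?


rate = (v2 - v1) / months
= (388.8792 - 387.252) / 15
= 1.6272 / 15
= 0.1085

0.1085


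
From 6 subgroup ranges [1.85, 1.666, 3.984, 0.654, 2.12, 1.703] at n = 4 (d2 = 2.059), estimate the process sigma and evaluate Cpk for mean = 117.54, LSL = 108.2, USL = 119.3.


R_bar = (1.85 + 1.666 + 3.984 + 0.654 + 2.12 + 1.703) / 6 = 1.9961667
sigma = R_bar / d2 = 1.9961667 / 2.059 = 0.96948358
Cp = (USL - LSL)/(6*sigma) = (119.3 - 108.2)/(6*0.96948358) = 1.9082
Cpu = (119.3 - 117.54)/(3*0.96948358) = 0.6051
Cpl = (117.54 - 108.2)/(3*0.96948358) = 3.2113
Cpk = min(Cpu, Cpl) = 0.6051

0.6051


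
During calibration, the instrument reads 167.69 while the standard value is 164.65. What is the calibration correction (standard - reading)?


Correction = standard - reading
= 164.65 - 167.69
= -3.0400

-3.0400


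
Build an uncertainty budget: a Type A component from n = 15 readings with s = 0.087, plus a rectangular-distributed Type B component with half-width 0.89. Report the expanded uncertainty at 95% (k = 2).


u_A = s / sqrt(n) = 0.087 / sqrt(15) = 0.022463303
u_B = half_width / sqrt(3) = 0.89 / sqrt(3) = 0.51384174
uc = sqrt(u_A^2 + u_B^2) = sqrt(0.022463303^2 + 0.51384174^2) = 0.51433251
U = k * uc = 2 * 0.51433251
U = 1.0287

1.0287


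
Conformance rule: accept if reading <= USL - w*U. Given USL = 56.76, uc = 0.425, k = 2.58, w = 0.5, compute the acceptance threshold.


U = k * uc = 2.58 * 0.425 = 1.0965
guard band g = w * U = 0.5 * 1.0965 = 0.54825
AL = USL - g = 56.76 - 0.54825
AL = 56.2117

56.2117


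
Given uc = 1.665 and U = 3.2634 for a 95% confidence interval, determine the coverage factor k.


k = U / uc
k = 3.2634 / 1.665
k = 1.96

1.96


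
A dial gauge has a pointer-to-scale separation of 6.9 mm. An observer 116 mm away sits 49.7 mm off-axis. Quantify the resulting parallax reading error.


error = h * offset / d
= 6.9 * 49.7 / 116
= 2.9563

2.9563


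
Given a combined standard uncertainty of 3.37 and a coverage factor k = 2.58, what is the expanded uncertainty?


U = k * uc
U = 2.58 * 3.37
U = 8.6946

8.6946


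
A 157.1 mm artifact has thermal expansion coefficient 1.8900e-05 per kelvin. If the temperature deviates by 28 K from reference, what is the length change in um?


dL = L * alpha * dT
= 157.1 * 1.8900e-05 * 28
= 0.0831373 mm
dL_um = 0.0831373 * 1000 = 83.1373 um

83.1373


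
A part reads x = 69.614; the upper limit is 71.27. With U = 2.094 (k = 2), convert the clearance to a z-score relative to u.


u = U / k = 2.094 / 2 = 1.047
margin = |USL - x| = |71.27 - 69.614| = 1.656
z = margin / u = 1.656 / 1.047
z = 1.5817

1.5817


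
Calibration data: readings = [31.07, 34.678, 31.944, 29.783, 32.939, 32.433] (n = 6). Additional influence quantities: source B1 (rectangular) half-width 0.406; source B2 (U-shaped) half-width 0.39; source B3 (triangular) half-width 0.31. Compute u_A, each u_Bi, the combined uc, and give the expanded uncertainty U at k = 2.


mean = (31.07 + 34.678 + 31.944 + 29.783 + 32.939 + 32.433) / 6 = 32.14116667
s = sqrt(sum((x - mean)^2)/(n-1)) = 1.6676001
u_A = s / sqrt(n) = 1.6676001 / sqrt(6) = 0.68079489
u_B1 = 0.406 / sqrt(3) = 0.23440421
u_B2 = 0.39 / sqrt(2) = 0.27577164
u_B3 = 0.31 / sqrt(6) = 0.12655697
uc = sqrt(0.68079489^2 + 0.23440421^2 + 0.27577164^2 + 0.12655697^2) = 0.78134095
U = k * uc = 2 * 0.78134095
U = 1.5627

1.5627


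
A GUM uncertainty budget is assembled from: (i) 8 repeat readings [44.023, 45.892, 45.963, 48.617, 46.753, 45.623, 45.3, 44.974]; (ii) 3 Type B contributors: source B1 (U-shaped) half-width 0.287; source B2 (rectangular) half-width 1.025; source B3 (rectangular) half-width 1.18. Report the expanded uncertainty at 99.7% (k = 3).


mean = (44.023 + 45.892 + 45.963 + 48.617 + 46.753 + 45.623 + 45.3 + 44.974) / 8 = 45.893125
s = sqrt(sum((x - mean)^2)/(n-1)) = 1.3591324
u_A = s / sqrt(n) = 1.3591324 / sqrt(8) = 0.48052587
u_B1 = 0.287 / sqrt(2) = 0.20293965
u_B2 = 1.025 / sqrt(3) = 0.59178403
u_B3 = 1.18 / sqrt(3) = 0.68127332
uc = sqrt(0.48052587^2 + 0.20293965^2 + 0.59178403^2 + 0.68127332^2) = 1.0423201
U = k * uc = 3 * 1.0423201
U = 3.1270

3.1270


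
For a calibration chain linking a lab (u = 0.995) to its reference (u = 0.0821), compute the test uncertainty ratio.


TUR = u_lab / u_ref
= 0.995 / 0.0821
= 12.1194

12.1194


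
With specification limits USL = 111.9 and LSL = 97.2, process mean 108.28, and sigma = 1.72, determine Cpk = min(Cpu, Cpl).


Cpu = (USL - mean) / (3*sigma) = (111.9 - 108.28) / (3*1.72) = 0.7016
Cpl = (mean - LSL) / (3*sigma) = (108.28 - 97.2) / (3*1.72) = 2.1473
Cpk = min(Cpu, Cpl) = 0.7016

0.7016


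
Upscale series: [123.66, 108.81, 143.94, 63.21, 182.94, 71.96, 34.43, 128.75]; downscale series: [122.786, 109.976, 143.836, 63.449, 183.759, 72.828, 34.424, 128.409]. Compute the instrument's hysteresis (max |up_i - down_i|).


|123.66 - 122.786| = 0.8740
|108.81 - 109.976| = 1.1660
|143.94 - 143.836| = 0.1040
|63.21 - 63.449| = 0.2390
|182.94 - 183.759| = 0.8190
|71.96 - 72.828| = 0.8680
|34.43 - 34.424| = 0.0060
|128.75 - 128.409| = 0.3410
hysteresis = max(diffs) = 1.1660

1.1660


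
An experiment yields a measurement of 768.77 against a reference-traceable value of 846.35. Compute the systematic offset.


Systematic error = measured - true
= 768.77 - 846.35
= -77.5800

-77.5800


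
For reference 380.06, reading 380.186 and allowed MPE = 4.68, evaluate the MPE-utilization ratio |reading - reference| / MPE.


e = indication - reference = 380.186 - 380.06 = 0.1260
|e| = 0.1260
ratio = |e| / MPE = 0.1260 / 4.68
ratio = 0.0269

0.0269


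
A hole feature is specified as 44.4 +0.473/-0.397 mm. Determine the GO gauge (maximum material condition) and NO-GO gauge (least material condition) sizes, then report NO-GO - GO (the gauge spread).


GO = nominal - lower_tol (smallest hole = maximum material condition)
GO = 44.4 - 0.397 = 44.003
NO-GO = nominal + upper_tol (largest hole = least material condition)
NO-GO = 44.4 + 0.473 = 44.873
spread = NO-GO - GO = 44.873 - 44.003 = 0.8700

0.8700


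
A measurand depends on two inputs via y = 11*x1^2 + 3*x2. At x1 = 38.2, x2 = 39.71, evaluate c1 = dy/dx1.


y = 11*x1^2 + 3*x2
dy/dx1 = 2*11*x1
Evaluate at x1 = 38.2: c1 = 22 * 38.2
c1 = 840.4000

840.4000


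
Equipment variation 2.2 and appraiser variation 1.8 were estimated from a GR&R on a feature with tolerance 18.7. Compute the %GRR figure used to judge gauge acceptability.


GRR = sqrt(EV^2 + AV^2) = sqrt(2.2^2 + 1.8^2) = 2.8425341
%GRR = GRR / tol * 100 = 2.8425341 / 18.7 * 100
%GRR = 15.2007

15.2007


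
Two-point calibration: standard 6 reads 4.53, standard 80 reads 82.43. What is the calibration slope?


slope = (y2 - y1) / (x2 - x1)
= (82.43 - 4.53) / (80 - 6)
= 77.9000 / 74
= 1.0527

1.0527


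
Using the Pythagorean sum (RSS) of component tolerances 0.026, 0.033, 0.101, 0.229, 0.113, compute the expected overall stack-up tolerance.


RSS = sqrt(0.026^2 + 0.033^2 + 0.101^2 + 0.229^2 + 0.113^2)
= sqrt(0.077176)
= 0.2778

0.2778


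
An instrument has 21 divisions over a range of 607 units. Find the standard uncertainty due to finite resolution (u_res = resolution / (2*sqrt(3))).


resolution = range / divisions
resolution = 607 / 21 = 28.904762
u_res = resolution / (2*sqrt(3))
u_res = 28.904762 / 3.4641016
u_res = 8.3441

8.3441


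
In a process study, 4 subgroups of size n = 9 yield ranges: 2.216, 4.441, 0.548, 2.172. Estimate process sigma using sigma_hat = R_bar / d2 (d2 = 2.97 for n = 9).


R_bar = (2.216 + 4.441 + 0.548 + 2.172) / 4
R_bar = 9.377 / 4 = 2.34425
sigma_hat = R_bar / d2 = 2.34425 / 2.97 = 0.7893

0.7893


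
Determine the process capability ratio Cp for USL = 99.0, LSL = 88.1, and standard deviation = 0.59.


Cp = (USL - LSL) / (6 * sigma)
= (99.0 - 88.1) / (6 * 0.59)
= 10.9000 / 3.5400
= 3.0791

3.0791


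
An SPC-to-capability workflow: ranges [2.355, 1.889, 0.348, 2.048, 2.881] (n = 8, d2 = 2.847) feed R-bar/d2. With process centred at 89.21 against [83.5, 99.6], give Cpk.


R_bar = (2.355 + 1.889 + 0.348 + 2.048 + 2.881) / 5 = 1.9042
sigma = R_bar / d2 = 1.9042 / 2.847 = 0.6688444
Cp = (USL - LSL)/(6*sigma) = (99.6 - 83.5)/(6*0.6688444) = 4.0119
Cpu = (99.6 - 89.21)/(3*0.6688444) = 5.1781
Cpl = (89.21 - 83.5)/(3*0.6688444) = 2.8457
Cpk = min(Cpu, Cpl) = 2.8457

2.8457


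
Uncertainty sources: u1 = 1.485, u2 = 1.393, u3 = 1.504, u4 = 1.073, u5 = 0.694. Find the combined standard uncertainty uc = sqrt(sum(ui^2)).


uc = sqrt(1.485^2 + 1.393^2 + 1.504^2 + 1.073^2 + 0.694^2)
uc = sqrt(8.040655)
uc = 2.8356

2.8356


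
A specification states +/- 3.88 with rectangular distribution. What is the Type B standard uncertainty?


u_B = half_width / sqrt(3)
u_B = 3.88 / 1.7320508
u_B = 2.2401

2.2401


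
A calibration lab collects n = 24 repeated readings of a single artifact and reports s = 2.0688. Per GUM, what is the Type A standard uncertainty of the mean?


u_A = s / sqrt(n)
u_A = 2.0688 / sqrt(24)
u_A = 2.0688 / 4.8989795
u_A = 0.4223

0.4223


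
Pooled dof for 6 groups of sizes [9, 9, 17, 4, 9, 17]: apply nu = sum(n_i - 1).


nu = sum_i (n_i - 1)
nu = ((9 - 1) + (9 - 1) + (17 - 1) + (4 - 1) + (9 - 1) + (17 - 1))
nu = 8 + 8 + 16 + 3 + 8 + 16
nu = 59

59


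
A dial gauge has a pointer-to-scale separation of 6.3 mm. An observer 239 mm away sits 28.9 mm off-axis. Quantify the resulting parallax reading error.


error = h * offset / d
= 6.3 * 28.9 / 239
= 0.7618

0.7618


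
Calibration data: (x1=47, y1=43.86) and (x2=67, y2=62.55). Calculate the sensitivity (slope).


slope = (y2 - y1) / (x2 - x1)
= (62.55 - 43.86) / (67 - 47)
= 18.6900 / 20
= 0.9345

0.9345


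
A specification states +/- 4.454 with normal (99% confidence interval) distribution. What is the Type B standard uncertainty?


u_B = half_width / 2.576
u_B = 4.454 / 2.576
u_B = 1.7290

1.7290


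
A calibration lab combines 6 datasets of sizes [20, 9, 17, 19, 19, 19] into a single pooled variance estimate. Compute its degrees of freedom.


nu = sum_i (n_i - 1)
nu = ((20 - 1) + (9 - 1) + (17 - 1) + (19 - 1) + (19 - 1) + (19 - 1))
nu = 19 + 8 + 16 + 18 + 18 + 18
nu = 97

97


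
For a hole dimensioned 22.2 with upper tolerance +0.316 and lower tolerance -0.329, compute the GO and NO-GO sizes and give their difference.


GO = nominal - lower_tol (smallest hole = maximum material condition)
GO = 22.2 - 0.329 = 21.871
NO-GO = nominal + upper_tol (largest hole = least material condition)
NO-GO = 22.2 + 0.316 = 22.516
spread = NO-GO - GO = 22.516 - 21.871 = 0.6450

0.6450


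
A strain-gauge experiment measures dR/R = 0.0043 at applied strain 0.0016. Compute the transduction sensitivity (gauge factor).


GF = (dR/R) / epsilon
= 0.0043 / 0.0016
= 2.6875

2.6875


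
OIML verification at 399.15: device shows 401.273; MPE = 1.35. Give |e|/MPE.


e = indication - reference = 401.273 - 399.15 = 2.1230
|e| = 2.1230
ratio = |e| / MPE = 2.1230 / 1.35
ratio = 1.5726

1.5726


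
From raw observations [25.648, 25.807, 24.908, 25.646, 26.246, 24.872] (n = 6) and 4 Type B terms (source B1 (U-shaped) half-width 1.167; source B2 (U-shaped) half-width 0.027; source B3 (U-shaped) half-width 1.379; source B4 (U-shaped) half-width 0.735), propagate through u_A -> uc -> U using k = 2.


mean = (25.648 + 25.807 + 24.908 + 25.646 + 26.246 + 24.872) / 6 = 25.52116667
s = sqrt(sum((x - mean)^2)/(n-1)) = 0.53593747
u_A = s / sqrt(n) = 0.53593747 / sqrt(6) = 0.21879556
u_B1 = 1.167 / sqrt(2) = 0.82519361
u_B2 = 0.027 / sqrt(2) = 0.019091883
u_B3 = 1.379 / sqrt(2) = 0.97510025
u_B4 = 0.735 / sqrt(2) = 0.51972348
uc = sqrt(0.21879556^2 + 0.82519361^2 + 0.019091883^2 + 0.97510025^2 + 0.51972348^2) = 1.3964646
U = k * uc = 2 * 1.3964646
U = 2.7929

2.7929


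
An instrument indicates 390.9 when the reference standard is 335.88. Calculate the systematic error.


Systematic error = measured - true
= 390.9 - 335.88
= 55.0200

55.0200


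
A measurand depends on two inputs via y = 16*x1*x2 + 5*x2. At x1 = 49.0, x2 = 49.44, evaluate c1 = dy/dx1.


y = 16*x1*x2 + 5*x2
dy/dx1 = 16*x2
Evaluate at x2 = 49.44: c1 = 16 * 49.44
c1 = 791.0400

791.0400


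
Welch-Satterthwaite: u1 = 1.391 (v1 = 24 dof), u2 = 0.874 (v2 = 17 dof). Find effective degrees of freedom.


uc = sqrt(u1^2 + u2^2) = sqrt(1.391^2 + 0.874^2) = 1.6427894
v_eff = uc^4 / (u1^4/v1 + u2^4/v2)
= 1.6427894^4 / (1.391^4/24 + 0.874^4/17)
= 7.2832894 / 0.1903141
v_eff = 38.2698

38.2698


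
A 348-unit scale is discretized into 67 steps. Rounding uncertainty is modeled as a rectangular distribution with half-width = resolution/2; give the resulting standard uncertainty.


resolution = range / divisions
resolution = 348 / 67 = 5.1940299
u_res = resolution / (2*sqrt(3))
u_res = 5.1940299 / 3.4641016
u_res = 1.4994

1.4994


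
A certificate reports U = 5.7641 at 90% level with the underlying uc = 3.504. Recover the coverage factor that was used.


k = U / uc
k = 5.7641 / 3.504
k = 1.645

1.645


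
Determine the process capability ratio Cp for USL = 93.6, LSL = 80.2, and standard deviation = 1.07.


Cp = (USL - LSL) / (6 * sigma)
= (93.6 - 80.2) / (6 * 1.07)
= 13.4000 / 6.4200
= 2.0872

2.0872


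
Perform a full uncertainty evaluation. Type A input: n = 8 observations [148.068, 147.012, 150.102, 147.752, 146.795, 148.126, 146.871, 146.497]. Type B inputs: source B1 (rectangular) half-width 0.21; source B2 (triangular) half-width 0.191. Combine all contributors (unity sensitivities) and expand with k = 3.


mean = (148.068 + 147.012 + 150.102 + 147.752 + 146.795 + 148.126 + 146.871 + 146.497) / 8 = 147.652875
s = sqrt(sum((x - mean)^2)/(n-1)) = 1.1648581
u_A = s / sqrt(n) = 1.1648581 / sqrt(8) = 0.41183953
u_B1 = 0.21 / sqrt(3) = 0.12124356
u_B2 = 0.191 / sqrt(6) = 0.077975423
uc = sqrt(0.41183953^2 + 0.12124356^2 + 0.077975423^2) = 0.43633928
U = k * uc = 3 * 0.43633928
U = 1.3090

1.3090


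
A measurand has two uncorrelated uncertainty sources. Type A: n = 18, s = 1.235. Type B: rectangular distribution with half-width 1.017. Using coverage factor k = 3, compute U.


u_A = s / sqrt(n) = 1.235 / sqrt(18) = 0.29109229
u_B = half_width / sqrt(3) = 1.017 / sqrt(3) = 0.58716522
uc = sqrt(u_A^2 + u_B^2) = sqrt(0.29109229^2 + 0.58716522^2) = 0.65536075
U = k * uc = 3 * 0.65536075
U = 1.9661

1.9661


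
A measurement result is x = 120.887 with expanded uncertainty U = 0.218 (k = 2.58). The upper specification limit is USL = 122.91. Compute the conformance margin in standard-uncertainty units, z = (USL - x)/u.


u = U / k = 0.218 / 2.58 = 0.084496124
margin = |USL - x| = |122.91 - 120.887| = 2.023
z = margin / u = 2.023 / 0.084496124
z = 23.9419

23.9419


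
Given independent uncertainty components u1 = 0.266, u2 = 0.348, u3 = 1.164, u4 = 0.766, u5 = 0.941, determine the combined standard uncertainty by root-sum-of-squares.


uc = sqrt(0.266^2 + 0.348^2 + 1.164^2 + 0.766^2 + 0.941^2)
uc = sqrt(3.018993)
uc = 1.7375

1.7375


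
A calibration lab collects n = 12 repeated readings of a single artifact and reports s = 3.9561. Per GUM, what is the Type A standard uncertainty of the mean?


u_A = s / sqrt(n)
u_A = 3.9561 / sqrt(12)
u_A = 3.9561 / 3.4641016
u_A = 1.1420

1.1420


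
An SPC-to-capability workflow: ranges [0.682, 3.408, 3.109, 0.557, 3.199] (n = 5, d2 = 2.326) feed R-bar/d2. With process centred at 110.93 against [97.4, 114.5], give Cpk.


R_bar = (0.682 + 3.408 + 3.109 + 0.557 + 3.199) / 5 = 2.191
sigma = R_bar / d2 = 2.191 / 2.326 = 0.94196045
Cp = (USL - LSL)/(6*sigma) = (114.5 - 97.4)/(6*0.94196045) = 3.0256
Cpu = (114.5 - 110.93)/(3*0.94196045) = 1.2633
Cpl = (110.93 - 97.4)/(3*0.94196045) = 4.7879
Cpk = min(Cpu, Cpl) = 1.2633

1.2633


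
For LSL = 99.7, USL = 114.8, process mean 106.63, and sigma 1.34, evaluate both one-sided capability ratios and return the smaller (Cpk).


Cpu = (USL - mean) / (3*sigma) = (114.8 - 106.63) / (3*1.34) = 2.0323
Cpl = (mean - LSL) / (3*sigma) = (106.63 - 99.7) / (3*1.34) = 1.7239
Cpk = min(Cpu, Cpl) = 1.7239

1.7239


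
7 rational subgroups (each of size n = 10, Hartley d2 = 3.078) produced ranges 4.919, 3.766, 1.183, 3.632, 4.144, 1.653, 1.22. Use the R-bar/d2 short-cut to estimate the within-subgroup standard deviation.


R_bar = (4.919 + 3.766 + 1.183 + 3.632 + 4.144 + 1.653 + 1.22) / 7
R_bar = 20.517 / 7 = 2.931
sigma_hat = R_bar / d2 = 2.931 / 3.078 = 0.9522

0.9522


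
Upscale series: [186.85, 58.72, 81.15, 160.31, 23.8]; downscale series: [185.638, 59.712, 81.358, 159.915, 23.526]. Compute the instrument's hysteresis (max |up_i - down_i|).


|186.85 - 185.638| = 1.2120
|58.72 - 59.712| = 0.9920
|81.15 - 81.358| = 0.2080
|160.31 - 159.915| = 0.3950
|23.8 - 23.526| = 0.2740
hysteresis = max(diffs) = 1.2120

1.2120


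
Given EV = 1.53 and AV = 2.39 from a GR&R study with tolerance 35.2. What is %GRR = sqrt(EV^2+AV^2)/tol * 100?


GRR = sqrt(EV^2 + AV^2) = sqrt(1.53^2 + 2.39^2) = 2.8377808
%GRR = GRR / tol * 100 = 2.8377808 / 35.2 * 100
%GRR = 8.0619

8.0619


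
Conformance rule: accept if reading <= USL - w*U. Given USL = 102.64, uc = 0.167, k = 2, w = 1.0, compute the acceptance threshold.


U = k * uc = 2 * 0.167 = 0.334
guard band g = w * U = 1.0 * 0.334 = 0.334
AL = USL - g = 102.64 - 0.334
AL = 102.3060

102.3060


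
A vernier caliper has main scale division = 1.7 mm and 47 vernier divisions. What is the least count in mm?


LC = MSD / n_div
= 1.7 / 47
= 0.0362

0.0362


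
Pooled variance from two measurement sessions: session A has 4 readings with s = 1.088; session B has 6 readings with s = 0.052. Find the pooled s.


s_p = sqrt(((n1-1)*s1^2 + (n2-1)*s2^2) / (n1+n2-2))
numerator = (4-1)*1.088^2 + (6-1)*0.052^2 = 3.551232 + 0.01352 = 3.564752
denominator = 4 + 6 - 2 = 8
s_p^2 = 3.564752 / 8 = 0.445594
s_p = sqrt(0.445594) = 0.6675

0.6675


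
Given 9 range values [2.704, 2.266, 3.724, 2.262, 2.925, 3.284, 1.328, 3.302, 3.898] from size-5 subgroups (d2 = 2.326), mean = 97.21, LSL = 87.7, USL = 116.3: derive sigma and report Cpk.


R_bar = (2.704 + 2.266 + 3.724 + 2.262 + 2.925 + 3.284 + 1.328 + 3.302 + 3.898) / 9 = 2.8547778
sigma = R_bar / d2 = 2.8547778 / 2.326 = 1.2273335
Cp = (USL - LSL)/(6*sigma) = (116.3 - 87.7)/(6*1.2273335) = 3.8838
Cpu = (116.3 - 97.21)/(3*1.2273335) = 5.1847
Cpl = (97.21 - 87.7)/(3*1.2273335) = 2.5828
Cpk = min(Cpu, Cpl) = 2.5828

2.5828


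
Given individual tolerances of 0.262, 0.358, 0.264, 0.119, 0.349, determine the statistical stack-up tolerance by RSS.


RSS = sqrt(0.262^2 + 0.358^2 + 0.264^2 + 0.119^2 + 0.349^2)
= sqrt(0.402466)
= 0.6344

0.6344


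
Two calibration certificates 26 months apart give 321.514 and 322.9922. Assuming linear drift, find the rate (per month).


rate = (v2 - v1) / months
= (322.9922 - 321.514) / 26
= 1.4782 / 26
= 0.0569

0.0569


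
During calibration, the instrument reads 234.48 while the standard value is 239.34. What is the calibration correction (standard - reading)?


Correction = standard - reading
= 239.34 - 234.48
= 4.8600

4.8600


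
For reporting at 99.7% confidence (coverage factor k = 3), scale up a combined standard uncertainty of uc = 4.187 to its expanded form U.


U = k * uc
U = 3 * 4.187
U = 12.5610

12.5610


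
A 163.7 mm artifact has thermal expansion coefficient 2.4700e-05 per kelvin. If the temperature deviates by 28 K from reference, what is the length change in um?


dL = L * alpha * dT
= 163.7 * 2.4700e-05 * 28
= 0.1132149 mm
dL_um = 0.1132149 * 1000 = 113.2149 um

113.2149


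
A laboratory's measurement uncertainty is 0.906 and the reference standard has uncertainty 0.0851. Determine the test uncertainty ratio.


TUR = u_lab / u_ref
= 0.906 / 0.0851
= 10.6463

10.6463


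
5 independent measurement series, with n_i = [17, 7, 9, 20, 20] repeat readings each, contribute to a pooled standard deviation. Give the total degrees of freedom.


nu = sum_i (n_i - 1)
nu = ((17 - 1) + (7 - 1) + (9 - 1) + (20 - 1) + (20 - 1))
nu = 16 + 6 + 8 + 19 + 19
nu = 68

68


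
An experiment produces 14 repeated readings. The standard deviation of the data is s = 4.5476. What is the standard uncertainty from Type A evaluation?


u_A = s / sqrt(n)
u_A = 4.5476 / sqrt(14)
u_A = 4.5476 / 3.7416574
u_A = 1.2154

1.2154


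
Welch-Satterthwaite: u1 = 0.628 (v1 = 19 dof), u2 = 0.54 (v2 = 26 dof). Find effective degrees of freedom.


uc = sqrt(u1^2 + u2^2) = sqrt(0.628^2 + 0.54^2) = 0.82824151
v_eff = uc^4 / (u1^4/v1 + u2^4/v2)
= 0.82824151^4 / (0.628^4/19 + 0.54^4/26)
= 0.47057405 / 0.011456656
v_eff = 41.0743

41.0743


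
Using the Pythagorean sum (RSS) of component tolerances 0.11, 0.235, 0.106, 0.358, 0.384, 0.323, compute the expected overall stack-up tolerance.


RSS = sqrt(0.11^2 + 0.235^2 + 0.106^2 + 0.358^2 + 0.384^2 + 0.323^2)
= sqrt(0.45851)
= 0.6771

0.6771


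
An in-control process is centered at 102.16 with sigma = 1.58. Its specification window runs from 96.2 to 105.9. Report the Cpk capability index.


Cpu = (USL - mean) / (3*sigma) = (105.9 - 102.16) / (3*1.58) = 0.7890
Cpl = (mean - LSL) / (3*sigma) = (102.16 - 96.2) / (3*1.58) = 1.2574
Cpk = min(Cpu, Cpl) = 0.7890

0.7890


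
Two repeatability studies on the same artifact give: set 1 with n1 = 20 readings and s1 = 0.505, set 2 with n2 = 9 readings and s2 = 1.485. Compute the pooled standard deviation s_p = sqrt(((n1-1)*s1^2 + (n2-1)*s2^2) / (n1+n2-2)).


s_p = sqrt(((n1-1)*s1^2 + (n2-1)*s2^2) / (n1+n2-2))
numerator = (20-1)*0.505^2 + (9-1)*1.485^2 = 4.845475 + 17.6418 = 22.487275
denominator = 20 + 9 - 2 = 27
s_p^2 = 22.487275 / 27 = 0.83286204
s_p = sqrt(0.83286204) = 0.9126

0.9126


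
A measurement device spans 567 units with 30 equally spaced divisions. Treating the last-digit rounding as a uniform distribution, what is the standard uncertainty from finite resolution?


resolution = range / divisions
resolution = 567 / 30 = 18.9
u_res = resolution / (2*sqrt(3))
u_res = 18.9 / 3.4641016
u_res = 5.4560

5.4560


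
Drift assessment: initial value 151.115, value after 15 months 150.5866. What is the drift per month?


rate = (v2 - v1) / months
= (150.5866 - 151.115) / 15
= -0.5284 / 15
= -0.0352

-0.0352


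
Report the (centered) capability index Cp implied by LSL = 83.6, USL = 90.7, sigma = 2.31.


Cp = (USL - LSL) / (6 * sigma)
= (90.7 - 83.6) / (6 * 2.31)
= 7.1000 / 13.8600
= 0.5123

0.5123


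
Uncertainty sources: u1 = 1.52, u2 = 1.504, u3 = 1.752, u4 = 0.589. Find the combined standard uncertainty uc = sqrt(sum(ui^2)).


uc = sqrt(1.52^2 + 1.504^2 + 1.752^2 + 0.589^2)
uc = sqrt(7.988841)
uc = 2.8265

2.8265


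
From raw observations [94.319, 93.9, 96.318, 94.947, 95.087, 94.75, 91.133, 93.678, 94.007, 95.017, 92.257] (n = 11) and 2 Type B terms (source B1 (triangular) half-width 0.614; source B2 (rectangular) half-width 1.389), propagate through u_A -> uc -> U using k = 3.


mean = (94.319 + 93.9 + 96.318 + 94.947 + 95.087 + 94.75 + 91.133 + 93.678 + 94.007 + 95.017 + 92.257) / 11 = 94.12845455
s = sqrt(sum((x - mean)^2)/(n-1)) = 1.4261843
u_A = s / sqrt(n) = 1.4261843 / sqrt(11) = 0.43001075
u_B1 = 0.614 / sqrt(6) = 0.25066445
u_B2 = 1.389 / sqrt(3) = 0.80193952
uc = sqrt(0.43001075^2 + 0.25066445^2 + 0.80193952^2) = 0.94384792
U = k * uc = 3 * 0.94384792
U = 2.8315

2.8315


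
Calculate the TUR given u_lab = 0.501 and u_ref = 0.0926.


TUR = u_lab / u_ref
= 0.501 / 0.0926
= 5.4104

5.4104


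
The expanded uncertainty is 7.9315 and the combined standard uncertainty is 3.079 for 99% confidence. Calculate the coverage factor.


k = U / uc
k = 7.9315 / 3.079
k = 2.576

2.576


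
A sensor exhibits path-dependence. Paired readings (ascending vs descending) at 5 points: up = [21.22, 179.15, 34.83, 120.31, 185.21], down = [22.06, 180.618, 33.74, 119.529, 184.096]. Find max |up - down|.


|21.22 - 22.06| = 0.8400
|179.15 - 180.618| = 1.4680
|34.83 - 33.74| = 1.0900
|120.31 - 119.529| = 0.7810
|185.21 - 184.096| = 1.1140
hysteresis = max(diffs) = 1.4680

1.4680


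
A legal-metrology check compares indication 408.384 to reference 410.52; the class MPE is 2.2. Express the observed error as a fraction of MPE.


e = indication - reference = 408.384 - 410.52 = -2.1360
|e| = 2.1360
ratio = |e| / MPE = 2.1360 / 2.2
ratio = 0.9709

0.9709


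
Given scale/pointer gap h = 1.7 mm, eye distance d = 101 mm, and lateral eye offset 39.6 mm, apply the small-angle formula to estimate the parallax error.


error = h * offset / d
= 1.7 * 39.6 / 101
= 0.6665

0.6665


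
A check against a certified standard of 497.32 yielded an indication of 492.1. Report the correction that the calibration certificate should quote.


Correction = standard - reading
= 497.32 - 492.1
= 5.2200

5.2200


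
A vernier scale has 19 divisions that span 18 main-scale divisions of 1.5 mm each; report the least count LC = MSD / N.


LC = MSD / n_div
= 1.5 / 19
= 0.0789

0.0789


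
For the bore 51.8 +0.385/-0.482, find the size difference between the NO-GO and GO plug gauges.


GO = nominal - lower_tol (smallest hole = maximum material condition)
GO = 51.8 - 0.482 = 51.318
NO-GO = nominal + upper_tol (largest hole = least material condition)
NO-GO = 51.8 + 0.385 = 52.185
spread = NO-GO - GO = 52.185 - 51.318 = 0.8670

0.8670


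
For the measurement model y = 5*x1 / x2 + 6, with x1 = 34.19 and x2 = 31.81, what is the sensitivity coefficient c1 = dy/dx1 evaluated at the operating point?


y = 5*x1 / x2 + 6
dy/dx1 = 5/x2
Evaluate at x2 = 31.81: c1 = 5 / 31.81
c1 = 0.1572

0.1572


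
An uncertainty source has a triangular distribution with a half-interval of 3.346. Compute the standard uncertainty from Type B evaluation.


u_B = half_width / sqrt(6)
u_B = 3.346 / 2.4494897
u_B = 1.3660

1.3660


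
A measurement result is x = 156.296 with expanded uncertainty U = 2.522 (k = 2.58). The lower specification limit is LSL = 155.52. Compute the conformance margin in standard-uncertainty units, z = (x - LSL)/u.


u = U / k = 2.522 / 2.58 = 0.97751938
margin = |LSL - x| = |155.52 - 156.296| = 0.776
z = margin / u = 0.776 / 0.97751938
z = 0.7938

0.7938


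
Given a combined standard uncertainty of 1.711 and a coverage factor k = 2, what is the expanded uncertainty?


U = k * uc
U = 2 * 1.711
U = 3.4220

3.4220


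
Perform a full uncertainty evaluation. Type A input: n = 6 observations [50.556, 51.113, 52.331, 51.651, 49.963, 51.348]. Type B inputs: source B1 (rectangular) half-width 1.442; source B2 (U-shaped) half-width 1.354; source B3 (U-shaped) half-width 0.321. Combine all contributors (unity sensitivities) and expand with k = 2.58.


mean = (50.556 + 51.113 + 52.331 + 51.651 + 49.963 + 51.348) / 6 = 51.16033333
s = sqrt(sum((x - mean)^2)/(n-1)) = 0.83036129
u_A = s / sqrt(n) = 0.83036129 / sqrt(6) = 0.33899358
u_B1 = 1.442 / sqrt(3) = 0.83253909
u_B2 = 1.354 / sqrt(2) = 0.95742258
u_B3 = 0.321 / sqrt(2) = 0.22698128
uc = sqrt(0.33899358^2 + 0.83253909^2 + 0.95742258^2 + 0.22698128^2) = 1.3327477
U = k * uc = 2.58 * 1.3327477
U = 3.4385

3.4385


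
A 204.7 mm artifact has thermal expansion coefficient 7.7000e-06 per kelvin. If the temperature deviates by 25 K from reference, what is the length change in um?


dL = L * alpha * dT
= 204.7 * 7.7000e-06 * 25
= 0.0394047 mm
dL_um = 0.0394047 * 1000 = 39.4047 um

39.4047


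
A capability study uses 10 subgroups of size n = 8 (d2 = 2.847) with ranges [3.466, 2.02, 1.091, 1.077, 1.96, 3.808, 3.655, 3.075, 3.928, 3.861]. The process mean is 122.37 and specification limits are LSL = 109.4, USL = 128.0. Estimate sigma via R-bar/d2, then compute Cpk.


R_bar = (3.466 + 2.02 + 1.091 + 1.077 + 1.96 + 3.808 + 3.655 + 3.075 + 3.928 + 3.861) / 10 = 2.7941
sigma = R_bar / d2 = 2.7941 / 2.847 = 0.98141904
Cp = (USL - LSL)/(6*sigma) = (128.0 - 109.4)/(6*0.98141904) = 3.1587
Cpu = (128.0 - 122.37)/(3*0.98141904) = 1.9122
Cpl = (122.37 - 109.4)/(3*0.98141904) = 4.4052
Cpk = min(Cpu, Cpl) = 1.9122

1.9122


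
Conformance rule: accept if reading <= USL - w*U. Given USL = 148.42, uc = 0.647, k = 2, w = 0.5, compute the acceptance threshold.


U = k * uc = 2 * 0.647 = 1.294
guard band g = w * U = 0.5 * 1.294 = 0.647
AL = USL - g = 148.42 - 0.647
AL = 147.7730

147.7730


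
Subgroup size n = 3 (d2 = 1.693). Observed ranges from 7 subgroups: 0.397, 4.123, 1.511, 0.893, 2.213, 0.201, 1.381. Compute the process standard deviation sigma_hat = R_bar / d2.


R_bar = (0.397 + 4.123 + 1.511 + 0.893 + 2.213 + 0.201 + 1.381) / 7
R_bar = 10.719 / 7 = 1.5312857
sigma_hat = R_bar / d2 = 1.5312857 / 1.693 = 0.9045

0.9045


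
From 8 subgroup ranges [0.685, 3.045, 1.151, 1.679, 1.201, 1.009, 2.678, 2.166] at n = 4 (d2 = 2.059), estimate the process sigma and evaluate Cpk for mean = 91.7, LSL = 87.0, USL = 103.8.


R_bar = (0.685 + 3.045 + 1.151 + 1.679 + 1.201 + 1.009 + 2.678 + 2.166) / 8 = 1.70175
sigma = R_bar / d2 = 1.70175 / 2.059 = 0.82649344
Cp = (USL - LSL)/(6*sigma) = (103.8 - 87.0)/(6*0.82649344) = 3.3878
Cpu = (103.8 - 91.7)/(3*0.82649344) = 4.8801
Cpl = (91.7 - 87.0)/(3*0.82649344) = 1.8956
Cpk = min(Cpu, Cpl) = 1.8956

1.8956


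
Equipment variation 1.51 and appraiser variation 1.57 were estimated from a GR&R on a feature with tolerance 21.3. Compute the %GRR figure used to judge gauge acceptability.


GRR = sqrt(EV^2 + AV^2) = sqrt(1.51^2 + 1.57^2) = 2.1783021
%GRR = GRR / tol * 100 = 2.1783021 / 21.3 * 100
%GRR = 10.2268

10.2268


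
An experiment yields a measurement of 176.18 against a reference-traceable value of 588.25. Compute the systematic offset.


Systematic error = measured - true
= 176.18 - 588.25
= -412.0700

-412.0700


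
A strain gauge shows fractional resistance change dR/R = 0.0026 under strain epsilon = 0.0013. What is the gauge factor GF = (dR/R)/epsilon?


GF = (dR/R) / epsilon
= 0.0026 / 0.0013
= 2.0000

2.0000


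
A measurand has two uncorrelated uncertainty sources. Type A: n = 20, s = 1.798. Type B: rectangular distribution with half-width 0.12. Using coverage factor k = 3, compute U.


u_A = s / sqrt(n) = 1.798 / sqrt(20) = 0.40204502
u_B = half_width / sqrt(3) = 0.12 / sqrt(3) = 0.069282032
uc = sqrt(u_A^2 + u_B^2) = sqrt(0.40204502^2 + 0.069282032^2) = 0.40797083
U = k * uc = 3 * 0.40797083
U = 1.2239

1.2239


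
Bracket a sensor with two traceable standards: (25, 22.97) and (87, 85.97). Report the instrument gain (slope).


slope = (y2 - y1) / (x2 - x1)
= (85.97 - 22.97) / (87 - 25)
= 63.0000 / 62
= 1.0161

1.0161


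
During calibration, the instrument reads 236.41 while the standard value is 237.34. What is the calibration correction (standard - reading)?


Correction = standard - reading
= 237.34 - 236.41
= 0.9300

0.9300


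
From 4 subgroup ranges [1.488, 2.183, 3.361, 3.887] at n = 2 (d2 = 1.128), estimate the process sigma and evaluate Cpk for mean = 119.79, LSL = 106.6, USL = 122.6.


R_bar = (1.488 + 2.183 + 3.361 + 3.887) / 4 = 2.72975
sigma = R_bar / d2 = 2.72975 / 1.128 = 2.4199911
Cp = (USL - LSL)/(6*sigma) = (122.6 - 106.6)/(6*2.4199911) = 1.1019
Cpu = (122.6 - 119.79)/(3*2.4199911) = 0.3871
Cpl = (119.79 - 106.6)/(3*2.4199911) = 1.8168
Cpk = min(Cpu, Cpl) = 0.3871

0.3871


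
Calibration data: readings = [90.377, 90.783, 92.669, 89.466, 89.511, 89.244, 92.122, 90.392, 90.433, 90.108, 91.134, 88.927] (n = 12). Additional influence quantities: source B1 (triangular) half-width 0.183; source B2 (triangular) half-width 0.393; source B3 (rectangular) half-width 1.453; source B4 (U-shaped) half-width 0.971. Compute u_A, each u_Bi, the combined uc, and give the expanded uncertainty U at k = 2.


mean = (90.377 + 90.783 + 92.669 + 89.466 + 89.511 + 89.244 + 92.122 + 90.392 + 90.433 + 90.108 + 91.134 + 88.927) / 12 = 90.4305
s = sqrt(sum((x - mean)^2)/(n-1)) = 1.1299081
u_A = s / sqrt(n) = 1.1299081 / sqrt(12) = 0.32617637
u_B1 = 0.183 / sqrt(6) = 0.074709437
u_B2 = 0.393 / sqrt(6) = 0.16044158
u_B3 = 1.453 / sqrt(3) = 0.83888994
u_B4 = 0.971 / sqrt(2) = 0.68660068
uc = sqrt(0.32617637^2 + 0.074709437^2 + 0.16044158^2 + 0.83888994^2 + 0.68660068^2) = 1.1458058
U = k * uc = 2 * 1.1458058
U = 2.2916

2.2916


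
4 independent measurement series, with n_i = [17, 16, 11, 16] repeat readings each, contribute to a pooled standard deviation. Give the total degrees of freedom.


nu = sum_i (n_i - 1)
nu = ((17 - 1) + (16 - 1) + (11 - 1) + (16 - 1))
nu = 16 + 15 + 10 + 15
nu = 56

56


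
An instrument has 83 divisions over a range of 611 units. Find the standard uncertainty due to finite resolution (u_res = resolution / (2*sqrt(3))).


resolution = range / divisions
resolution = 611 / 83 = 7.3614458
u_res = resolution / (2*sqrt(3))
u_res = 7.3614458 / 3.4641016
u_res = 2.1251

2.1251


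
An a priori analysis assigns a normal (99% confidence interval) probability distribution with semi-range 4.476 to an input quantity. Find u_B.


u_B = half_width / 2.576
u_B = 4.476 / 2.576
u_B = 1.7376

1.7376


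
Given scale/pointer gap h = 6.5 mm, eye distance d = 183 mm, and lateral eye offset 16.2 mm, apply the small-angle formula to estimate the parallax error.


error = h * offset / d
= 6.5 * 16.2 / 183
= 0.5754

0.5754


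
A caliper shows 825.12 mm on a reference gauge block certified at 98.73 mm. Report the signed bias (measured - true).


Systematic error = measured - true
= 825.12 - 98.73
= 726.3900

726.3900


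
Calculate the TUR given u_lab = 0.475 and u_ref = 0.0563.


TUR = u_lab / u_ref
= 0.475 / 0.0563
= 8.4369

8.4369


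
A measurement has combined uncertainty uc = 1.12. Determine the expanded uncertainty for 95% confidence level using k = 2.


U = k * uc
U = 2 * 1.12
U = 2.2400

2.2400


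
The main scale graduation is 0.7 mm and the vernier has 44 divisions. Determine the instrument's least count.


LC = MSD / n_div
= 0.7 / 44
= 0.0159

0.0159


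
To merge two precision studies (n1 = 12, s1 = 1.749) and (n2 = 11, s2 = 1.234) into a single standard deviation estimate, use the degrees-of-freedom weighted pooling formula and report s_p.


s_p = sqrt(((n1-1)*s1^2 + (n2-1)*s2^2) / (n1+n2-2))
numerator = (12-1)*1.749^2 + (11-1)*1.234^2 = 33.649011 + 15.22756 = 48.876571
denominator = 12 + 11 - 2 = 21
s_p^2 = 48.876571 / 21 = 2.3274558
s_p = sqrt(2.3274558) = 1.5256

1.5256


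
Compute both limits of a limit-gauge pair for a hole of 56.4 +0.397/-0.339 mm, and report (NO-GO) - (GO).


GO = nominal - lower_tol (smallest hole = maximum material condition)
GO = 56.4 - 0.339 = 56.061
NO-GO = nominal + upper_tol (largest hole = least material condition)
NO-GO = 56.4 + 0.397 = 56.797
spread = NO-GO - GO = 56.797 - 56.061 = 0.7360

0.7360


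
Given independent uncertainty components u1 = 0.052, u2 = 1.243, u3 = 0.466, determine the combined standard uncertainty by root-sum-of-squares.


uc = sqrt(0.052^2 + 1.243^2 + 0.466^2)
uc = sqrt(1.764909)
uc = 1.3285

1.3285


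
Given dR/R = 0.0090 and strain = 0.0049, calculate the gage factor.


GF = (dR/R) / epsilon
= 0.0090 / 0.0049
= 1.8367

1.8367


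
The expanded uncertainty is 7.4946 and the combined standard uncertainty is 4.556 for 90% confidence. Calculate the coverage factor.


k = U / uc
k = 7.4946 / 4.556
k = 1.645

1.645


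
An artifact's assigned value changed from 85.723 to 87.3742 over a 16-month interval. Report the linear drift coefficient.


rate = (v2 - v1) / months
= (87.3742 - 85.723) / 16
= 1.6512 / 16
= 0.1032

0.1032


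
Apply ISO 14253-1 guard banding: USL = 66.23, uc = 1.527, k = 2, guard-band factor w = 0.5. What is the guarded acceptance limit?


U = k * uc = 2 * 1.527 = 3.054
guard band g = w * U = 0.5 * 3.054 = 1.527
AL = USL - g = 66.23 - 1.527
AL = 64.7030

64.7030


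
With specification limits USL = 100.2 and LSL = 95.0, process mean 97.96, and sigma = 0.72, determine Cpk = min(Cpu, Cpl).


Cpu = (USL - mean) / (3*sigma) = (100.2 - 97.96) / (3*0.72) = 1.0370
Cpl = (mean - LSL) / (3*sigma) = (97.96 - 95.0) / (3*0.72) = 1.3704
Cpk = min(Cpu, Cpl) = 1.0370

1.0370


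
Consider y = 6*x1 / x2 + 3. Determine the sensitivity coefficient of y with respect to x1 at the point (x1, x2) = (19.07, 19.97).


y = 6*x1 / x2 + 3
dy/dx1 = 6/x2
Evaluate at x2 = 19.97: c1 = 6 / 19.97
c1 = 0.3005

0.3005
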